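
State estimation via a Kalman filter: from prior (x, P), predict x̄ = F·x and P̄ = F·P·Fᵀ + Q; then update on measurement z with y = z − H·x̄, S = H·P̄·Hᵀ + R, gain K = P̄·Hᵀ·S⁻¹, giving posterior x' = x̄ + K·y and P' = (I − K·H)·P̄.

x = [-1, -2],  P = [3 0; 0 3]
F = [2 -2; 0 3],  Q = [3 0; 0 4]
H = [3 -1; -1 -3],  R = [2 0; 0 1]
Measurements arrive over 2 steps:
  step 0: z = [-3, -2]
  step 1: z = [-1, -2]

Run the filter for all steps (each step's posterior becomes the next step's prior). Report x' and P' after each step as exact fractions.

step 0: x̄ = F·x = [2, -6]
step 0: P̄ = F·P·Fᵀ + Q = [27 -18; -18 31]
step 0: y = z − H·x̄ = [-15, -18]
step 0: S = H·P̄·Hᵀ + R = [384 156; 156 199]
step 0: K = P̄·Hᵀ·S⁻¹ = [5163/17360 -423/4340; -149/1488 -37/124]
step 0: x' = x̄ + K·y = [-12269/17360, 433/496]
step 0: P' = (I − K·H)·P̄ = [3267/17360 -15/496; -15/496 163/1488]
step 1: x̄ = F·x = [-3428/1085, 1299/496]
step 1: P̄ = F·P·Fᵀ + Q = [14429/3255 -26/31; -26/31 2473/496]
step 1: y = z − H·x̄ = [192649/17360, 46827/17360]
step 1: S = H·P̄·Hᵀ + R = [901227/17360 145281/17360; 145281/17360 2357849/52080]
step 1: K = P̄·Hᵀ·S⁻¹ = [11389694/39585973 -3781306/39585973; -11534975/118757919 -11634480/39585973]
step 1: x' = x̄ + K·y = [-8874741/39585973, 88865438/118757919]
step 1: P' = (I − K·H)·P̄ = [7211947/39585973 -1143547/39585973; -1143547/39585973 12778027/118757919]

step 0: x' = [-12269/17360, 433/496], P' = [3267/17360 -15/496; -15/496 163/1488]
step 1: x' = [-8874741/39585973, 88865438/118757919], P' = [7211947/39585973 -1143547/39585973; -1143547/39585973 12778027/118757919]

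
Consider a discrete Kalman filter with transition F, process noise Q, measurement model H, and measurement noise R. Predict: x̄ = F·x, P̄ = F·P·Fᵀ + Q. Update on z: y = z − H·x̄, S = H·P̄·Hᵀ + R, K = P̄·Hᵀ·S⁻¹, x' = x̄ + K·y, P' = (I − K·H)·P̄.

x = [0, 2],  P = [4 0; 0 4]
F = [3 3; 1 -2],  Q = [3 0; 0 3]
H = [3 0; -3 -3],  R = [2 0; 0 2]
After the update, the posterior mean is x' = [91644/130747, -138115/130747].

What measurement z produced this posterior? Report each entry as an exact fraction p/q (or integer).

z = [2, 1]

x̄ = F·x = [6, -4]
P̄ = F·P·Fᵀ + Q = [75 -12; -12 23]
S = H·P̄·Hᵀ + R = [677 -567; -567 668]
K = P̄·Hᵀ·S⁻¹ = [43137/130747 -378/130747; -42759/130747 -42753/130747]
x' − x̄ = [-692838/130747, 384873/130747] = K·y
y = (KᵀK)⁻¹·Kᵀ·(x' − x̄) = [-16, 7]
z = y + H·x̄ = [-16, 7] + [18, -6] = [2, 1]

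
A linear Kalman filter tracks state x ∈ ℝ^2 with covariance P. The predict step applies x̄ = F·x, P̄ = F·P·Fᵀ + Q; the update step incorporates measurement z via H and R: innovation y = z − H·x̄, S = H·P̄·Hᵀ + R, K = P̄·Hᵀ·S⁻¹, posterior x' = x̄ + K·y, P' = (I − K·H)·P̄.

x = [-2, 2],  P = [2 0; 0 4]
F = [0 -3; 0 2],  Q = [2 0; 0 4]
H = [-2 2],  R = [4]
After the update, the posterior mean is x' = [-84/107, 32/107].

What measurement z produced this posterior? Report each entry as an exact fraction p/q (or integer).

z = [2]

x̄ = F·x = [-6, 4]
P̄ = F·P·Fᵀ + Q = [38 -24; -24 20]
S = H·P̄·Hᵀ + R = [428]
K = P̄·Hᵀ·S⁻¹ = [-31/107; 22/107]
x' − x̄ = [558/107, -396/107] = K·y
y = (KᵀK)⁻¹·Kᵀ·(x' − x̄) = [-18]
z = y + H·x̄ = [-18] + [20] = [2]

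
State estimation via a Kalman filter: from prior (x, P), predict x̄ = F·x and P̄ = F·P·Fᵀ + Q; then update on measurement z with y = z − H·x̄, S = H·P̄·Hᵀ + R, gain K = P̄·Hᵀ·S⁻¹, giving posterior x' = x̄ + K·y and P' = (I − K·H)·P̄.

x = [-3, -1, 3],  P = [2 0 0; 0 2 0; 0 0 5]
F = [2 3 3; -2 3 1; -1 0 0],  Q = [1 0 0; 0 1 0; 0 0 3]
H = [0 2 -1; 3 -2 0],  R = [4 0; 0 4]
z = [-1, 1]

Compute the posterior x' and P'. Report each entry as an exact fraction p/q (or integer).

x' = [21077/28158, 39059/56316, 2975/1482]
P' = [18443/14079 37511/28158 977/741; 37511/28158 114911/56316 3065/1482; 977/741 3065/1482 155/39]

x̄ = F·x = [0, 6, 3]
P̄ = F·P·Fᵀ + Q = [72 25 -4; 25 32 4; -4 4 5]
y = z − H·x̄ = [-10, 13]
S = H·P̄·Hᵀ + R = [121 42; 42 480]
K = P̄·Hᵀ·S⁻¹ = [1579/4693 8909/28158; 4723/9386 -1189/56316; 10/247 -67/1482]
x' = x̄ + K·y = [21077/28158, 39059/56316, 2975/1482]
P' = (I − K·H)·P̄ = [18443/14079 37511/28158 977/741; 37511/28158 114911/56316 3065/1482; 977/741 3065/1482 155/39]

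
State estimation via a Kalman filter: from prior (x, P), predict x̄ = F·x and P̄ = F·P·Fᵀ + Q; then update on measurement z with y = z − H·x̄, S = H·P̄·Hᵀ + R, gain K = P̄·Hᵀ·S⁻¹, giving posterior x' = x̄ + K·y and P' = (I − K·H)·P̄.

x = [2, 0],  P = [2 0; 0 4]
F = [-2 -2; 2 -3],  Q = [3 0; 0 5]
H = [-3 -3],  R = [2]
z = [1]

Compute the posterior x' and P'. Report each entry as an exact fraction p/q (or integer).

x' = [-4025/974, 3701/974]
P' = [9657/974 -9571/974; -9571/974 9701/974]

x̄ = F·x = [-4, 4]
P̄ = F·P·Fᵀ + Q = [27 16; 16 49]
y = z − H·x̄ = [1]
S = H·P̄·Hᵀ + R = [974]
K = P̄·Hᵀ·S⁻¹ = [-129/974; -195/974]
x' = x̄ + K·y = [-4025/974, 3701/974]
P' = (I − K·H)·P̄ = [9657/974 -9571/974; -9571/974 9701/974]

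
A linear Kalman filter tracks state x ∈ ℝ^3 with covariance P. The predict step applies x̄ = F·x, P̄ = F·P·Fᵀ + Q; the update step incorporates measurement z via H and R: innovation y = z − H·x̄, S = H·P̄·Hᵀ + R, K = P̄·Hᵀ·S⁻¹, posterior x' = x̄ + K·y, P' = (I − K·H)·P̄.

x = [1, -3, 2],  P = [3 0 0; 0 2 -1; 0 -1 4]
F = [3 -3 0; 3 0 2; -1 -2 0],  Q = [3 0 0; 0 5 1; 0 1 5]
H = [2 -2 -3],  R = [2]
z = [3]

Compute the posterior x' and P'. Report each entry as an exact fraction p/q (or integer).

x̄ = F·x = [12, 7, 5]
P̄ = F·P·Fᵀ + Q = [48 33 3; 33 48 -4; 3 -4 16]
y = z − H·x̄ = [8]
S = H·P̄·Hᵀ + R = [182]
K = P̄·Hᵀ·S⁻¹ = [3/26; -9/91; -17/91]
x' = x̄ + K·y = [168/13, 565/91, 319/91]
P' = (I − K·H)·P̄ = [1185/26 456/13 90/13; 456/13 4206/91 -670/91; 90/13 -670/91 878/91]

x' = [168/13, 565/91, 319/91]
P' = [1185/26 456/13 90/13; 456/13 4206/91 -670/91; 90/13 -670/91 878/91]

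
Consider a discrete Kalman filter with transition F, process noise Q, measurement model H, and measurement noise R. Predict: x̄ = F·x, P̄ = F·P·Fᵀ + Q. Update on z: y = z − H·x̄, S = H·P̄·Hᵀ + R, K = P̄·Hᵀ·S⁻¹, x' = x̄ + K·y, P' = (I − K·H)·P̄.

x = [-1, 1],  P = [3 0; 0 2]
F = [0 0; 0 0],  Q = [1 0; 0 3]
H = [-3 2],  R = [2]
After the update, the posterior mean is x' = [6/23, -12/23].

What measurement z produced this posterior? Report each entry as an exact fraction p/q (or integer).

z = [-2]

x̄ = F·x = [0, 0]
P̄ = F·P·Fᵀ + Q = [1 0; 0 3]
S = H·P̄·Hᵀ + R = [23]
K = P̄·Hᵀ·S⁻¹ = [-3/23; 6/23]
x' − x̄ = [6/23, -12/23] = K·y
y = (KᵀK)⁻¹·Kᵀ·(x' − x̄) = [-2]
z = y + H·x̄ = [-2] + [0] = [-2]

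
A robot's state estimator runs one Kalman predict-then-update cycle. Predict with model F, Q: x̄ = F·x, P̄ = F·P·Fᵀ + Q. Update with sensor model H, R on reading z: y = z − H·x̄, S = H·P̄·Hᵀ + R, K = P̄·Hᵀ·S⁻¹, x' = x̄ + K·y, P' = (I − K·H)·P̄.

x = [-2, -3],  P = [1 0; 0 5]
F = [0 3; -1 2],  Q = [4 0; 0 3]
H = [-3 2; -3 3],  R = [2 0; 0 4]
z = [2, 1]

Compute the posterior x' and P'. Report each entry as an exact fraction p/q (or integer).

x̄ = F·x = [-9, -4]
P̄ = F·P·Fᵀ + Q = [49 30; 30 24]
y = z − H·x̄ = [-17, -14]
S = H·P̄·Hᵀ + R = [179 135; 135 121]
K = P̄·Hᵀ·S⁻¹ = [-1416/1717 771/1717; -78/101 72/101]
x' = x̄ + K·y = [-2175/1717, -86/101]
P' = (I − K·H)·P̄ = [4888/1717 348/101; 348/101 444/101]

x' = [-2175/1717, -86/101]
P' = [4888/1717 348/101; 348/101 444/101]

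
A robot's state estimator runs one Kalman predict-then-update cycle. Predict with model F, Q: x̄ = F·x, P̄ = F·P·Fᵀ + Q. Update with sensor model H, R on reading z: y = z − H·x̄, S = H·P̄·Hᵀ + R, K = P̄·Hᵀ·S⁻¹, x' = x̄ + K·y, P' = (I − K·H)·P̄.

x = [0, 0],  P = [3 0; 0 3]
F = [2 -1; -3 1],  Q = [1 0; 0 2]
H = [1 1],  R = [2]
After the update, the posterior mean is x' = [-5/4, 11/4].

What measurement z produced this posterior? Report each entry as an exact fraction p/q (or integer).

z = [2]

x̄ = F·x = [0, 0]
P̄ = F·P·Fᵀ + Q = [16 -21; -21 32]
S = H·P̄·Hᵀ + R = [8]
K = P̄·Hᵀ·S⁻¹ = [-5/8; 11/8]
x' − x̄ = [-5/4, 11/4] = K·y
y = (KᵀK)⁻¹·Kᵀ·(x' − x̄) = [2]
z = y + H·x̄ = [2] + [0] = [2]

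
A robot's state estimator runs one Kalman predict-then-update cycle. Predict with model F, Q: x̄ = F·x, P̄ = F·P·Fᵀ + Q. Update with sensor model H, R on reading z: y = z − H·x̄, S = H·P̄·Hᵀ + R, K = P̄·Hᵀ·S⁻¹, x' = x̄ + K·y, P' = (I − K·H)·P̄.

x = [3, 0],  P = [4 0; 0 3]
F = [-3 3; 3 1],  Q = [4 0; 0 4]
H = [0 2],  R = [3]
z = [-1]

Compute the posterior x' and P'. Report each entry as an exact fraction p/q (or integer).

x̄ = F·x = [-9, 9]
P̄ = F·P·Fᵀ + Q = [67 -27; -27 43]
y = z − H·x̄ = [-19]
S = H·P̄·Hᵀ + R = [175]
K = P̄·Hᵀ·S⁻¹ = [-54/175; 86/175]
x' = x̄ + K·y = [-549/175, -59/175]
P' = (I − K·H)·P̄ = [8809/175 -81/175; -81/175 129/175]

x' = [-549/175, -59/175]
P' = [8809/175 -81/175; -81/175 129/175]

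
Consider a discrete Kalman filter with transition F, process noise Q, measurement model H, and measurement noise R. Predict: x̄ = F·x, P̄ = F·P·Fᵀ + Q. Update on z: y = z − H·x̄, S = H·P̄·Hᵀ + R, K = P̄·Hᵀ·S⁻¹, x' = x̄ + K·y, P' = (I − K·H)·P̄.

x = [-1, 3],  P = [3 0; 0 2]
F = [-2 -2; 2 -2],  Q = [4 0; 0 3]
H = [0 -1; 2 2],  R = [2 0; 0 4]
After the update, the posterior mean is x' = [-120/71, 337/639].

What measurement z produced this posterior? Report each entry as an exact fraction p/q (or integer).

z = [-1, -2]

x̄ = F·x = [-4, -8]
P̄ = F·P·Fᵀ + Q = [24 -4; -4 23]
S = H·P̄·Hᵀ + R = [25 -38; -38 160]
K = P̄·Hᵀ·S⁻¹ = [60/71 32/71; -559/639 19/639]
x' − x̄ = [164/71, 5449/639] = K·y
y = (KᵀK)⁻¹·Kᵀ·(x' − x̄) = [-9, 22]
z = y + H·x̄ = [-9, 22] + [8, -24] = [-1, -2]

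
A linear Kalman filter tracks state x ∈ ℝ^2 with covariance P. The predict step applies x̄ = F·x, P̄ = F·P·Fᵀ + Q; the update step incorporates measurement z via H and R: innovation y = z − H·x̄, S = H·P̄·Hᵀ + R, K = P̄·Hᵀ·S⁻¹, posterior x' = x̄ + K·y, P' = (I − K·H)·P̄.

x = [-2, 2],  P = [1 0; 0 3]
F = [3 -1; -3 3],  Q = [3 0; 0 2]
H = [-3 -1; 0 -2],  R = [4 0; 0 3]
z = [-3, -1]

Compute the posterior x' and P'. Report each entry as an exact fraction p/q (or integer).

x̄ = F·x = [-8, 12]
P̄ = F·P·Fᵀ + Q = [15 -18; -18 38]
y = z − H·x̄ = [-15, 23]
S = H·P̄·Hᵀ + R = [69 -32; -32 155]
K = P̄·Hᵀ·S⁻¹ = [-3033/9671 1620/9671; 48/9671 -4732/9671]
x' = x̄ + K·y = [5387/9671, 6496/9671]
P' = (I − K·H)·P̄ = [4854/9671 -2430/9671; -2430/9671 7098/9671]

x' = [5387/9671, 6496/9671]
P' = [4854/9671 -2430/9671; -2430/9671 7098/9671]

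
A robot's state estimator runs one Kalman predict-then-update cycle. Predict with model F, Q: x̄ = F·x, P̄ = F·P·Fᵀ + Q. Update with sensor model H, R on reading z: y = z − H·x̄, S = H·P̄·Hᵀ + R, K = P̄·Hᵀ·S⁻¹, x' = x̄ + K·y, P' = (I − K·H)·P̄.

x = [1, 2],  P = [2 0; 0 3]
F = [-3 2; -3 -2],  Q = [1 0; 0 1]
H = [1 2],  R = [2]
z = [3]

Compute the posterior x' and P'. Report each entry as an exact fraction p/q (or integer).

x' = [869/181, -179/181]
P' = [3762/181 -1838/181; -1838/181 987/181]

x̄ = F·x = [1, -7]
P̄ = F·P·Fᵀ + Q = [31 6; 6 31]
y = z − H·x̄ = [16]
S = H·P̄·Hᵀ + R = [181]
K = P̄·Hᵀ·S⁻¹ = [43/181; 68/181]
x' = x̄ + K·y = [869/181, -179/181]
P' = (I − K·H)·P̄ = [3762/181 -1838/181; -1838/181 987/181]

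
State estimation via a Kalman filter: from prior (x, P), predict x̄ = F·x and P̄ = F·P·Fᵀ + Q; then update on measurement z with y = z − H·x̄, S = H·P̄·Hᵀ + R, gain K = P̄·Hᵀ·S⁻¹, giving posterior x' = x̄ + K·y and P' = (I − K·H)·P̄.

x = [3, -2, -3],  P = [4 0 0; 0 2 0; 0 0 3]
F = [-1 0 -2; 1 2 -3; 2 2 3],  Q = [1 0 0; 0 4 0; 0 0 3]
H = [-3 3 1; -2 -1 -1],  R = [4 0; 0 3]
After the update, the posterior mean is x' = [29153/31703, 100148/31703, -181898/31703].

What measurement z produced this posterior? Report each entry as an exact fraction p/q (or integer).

x̄ = F·x = [3, 8, -7]
P̄ = F·P·Fᵀ + Q = [17 14 -26; 14 43 -11; -26 -11 54]
S = H·P̄·Hᵀ + R = [436 -105; -105 98]
K = P̄·Hᵀ·S⁻¹ = [-820/4529 -13267/31703; 164/4529 -18180/31703; 1521/4529 14319/31703]
x' − x̄ = [-65956/31703, -153476/31703, 40023/31703] = K·y
y = (KᵀK)⁻¹·Kᵀ·(x' − x̄) = [-7, 8]
z = y + H·x̄ = [-7, 8] + [8, -7] = [1, 1]

z = [1, 1]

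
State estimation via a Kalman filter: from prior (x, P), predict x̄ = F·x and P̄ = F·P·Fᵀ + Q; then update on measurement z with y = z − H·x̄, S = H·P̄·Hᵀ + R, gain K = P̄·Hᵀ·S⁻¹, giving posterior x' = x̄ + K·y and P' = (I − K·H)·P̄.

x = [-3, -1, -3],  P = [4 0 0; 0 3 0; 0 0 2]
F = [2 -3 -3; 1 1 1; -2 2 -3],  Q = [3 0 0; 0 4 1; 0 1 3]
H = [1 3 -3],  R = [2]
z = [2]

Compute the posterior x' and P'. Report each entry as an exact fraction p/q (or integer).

x' = [2480/201, -665/201, 37/201]
P' = [43175/804 -10451/804 970/201; -10451/804 7643/804 1031/201; 970/201 1031/201 1385/201]

x̄ = F·x = [6, -7, 13]
P̄ = F·P·Fᵀ + Q = [64 -7 -16; -7 13 -7; -16 -7 49]
y = z − H·x̄ = [56]
S = H·P̄·Hᵀ + R = [804]
K = P̄·Hᵀ·S⁻¹ = [91/804; 53/804; -46/201]
x' = x̄ + K·y = [2480/201, -665/201, 37/201]
P' = (I − K·H)·P̄ = [43175/804 -10451/804 970/201; -10451/804 7643/804 1031/201; 970/201 1031/201 1385/201]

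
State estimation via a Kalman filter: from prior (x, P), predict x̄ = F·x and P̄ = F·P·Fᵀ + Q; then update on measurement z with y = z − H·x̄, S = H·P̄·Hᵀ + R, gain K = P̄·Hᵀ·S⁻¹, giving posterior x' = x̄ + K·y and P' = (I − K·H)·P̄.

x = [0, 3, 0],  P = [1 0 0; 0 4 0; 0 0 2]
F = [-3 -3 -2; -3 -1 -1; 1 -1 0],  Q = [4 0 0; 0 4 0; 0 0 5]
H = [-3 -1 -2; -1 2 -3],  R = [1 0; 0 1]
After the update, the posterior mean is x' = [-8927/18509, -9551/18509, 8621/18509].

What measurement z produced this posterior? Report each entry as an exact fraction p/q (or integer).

x̄ = F·x = [-9, -3, -3]
P̄ = F·P·Fᵀ + Q = [57 25 9; 25 19 1; 9 1 10]
S = H·P̄·Hᵀ + R = [835 166; 166 166]
K = P̄·Hᵀ·S⁻¹ = [-60/223 1189/18509; -106/669 12143/55527; -11/669 -22927/111054]
x' − x̄ = [157654/18509, 45976/18509, 64148/18509] = K·y
y = (KᵀK)⁻¹·Kᵀ·(x' − x̄) = [-35, -14]
z = y + H·x̄ = [-35, -14] + [36, 12] = [1, -2]

z = [1, -2]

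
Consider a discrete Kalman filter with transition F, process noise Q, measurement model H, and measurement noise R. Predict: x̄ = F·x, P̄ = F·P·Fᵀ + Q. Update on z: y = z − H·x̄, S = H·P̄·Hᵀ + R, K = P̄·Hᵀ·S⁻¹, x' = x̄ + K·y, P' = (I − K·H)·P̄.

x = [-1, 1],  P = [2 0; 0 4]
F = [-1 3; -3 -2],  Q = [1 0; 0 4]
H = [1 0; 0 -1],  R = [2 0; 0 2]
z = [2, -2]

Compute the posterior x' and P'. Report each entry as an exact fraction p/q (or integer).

x̄ = F·x = [4, 1]
P̄ = F·P·Fᵀ + Q = [39 -18; -18 38]
y = z − H·x̄ = [-2, -1]
S = H·P̄·Hᵀ + R = [41 18; 18 40]
K = P̄·Hᵀ·S⁻¹ = [309/329 9/329; -9/329 -617/658]
x' = x̄ + K·y = [689/329, 1311/658]
P' = (I − K·H)·P̄ = [618/329 -18/329; -18/329 617/329]

x' = [689/329, 1311/658]
P' = [618/329 -18/329; -18/329 617/329]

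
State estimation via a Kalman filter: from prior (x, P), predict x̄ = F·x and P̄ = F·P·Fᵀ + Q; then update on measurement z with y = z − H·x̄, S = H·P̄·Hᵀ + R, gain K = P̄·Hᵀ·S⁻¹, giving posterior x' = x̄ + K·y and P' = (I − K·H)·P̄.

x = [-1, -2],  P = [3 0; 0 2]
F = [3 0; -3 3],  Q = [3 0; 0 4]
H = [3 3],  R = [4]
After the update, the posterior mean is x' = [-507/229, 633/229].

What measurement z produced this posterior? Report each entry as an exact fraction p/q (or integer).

z = [2]

x̄ = F·x = [-3, -3]
P̄ = F·P·Fᵀ + Q = [30 -27; -27 49]
S = H·P̄·Hᵀ + R = [229]
K = P̄·Hᵀ·S⁻¹ = [9/229; 66/229]
x' − x̄ = [180/229, 1320/229] = K·y
y = (KᵀK)⁻¹·Kᵀ·(x' − x̄) = [20]
z = y + H·x̄ = [20] + [-18] = [2]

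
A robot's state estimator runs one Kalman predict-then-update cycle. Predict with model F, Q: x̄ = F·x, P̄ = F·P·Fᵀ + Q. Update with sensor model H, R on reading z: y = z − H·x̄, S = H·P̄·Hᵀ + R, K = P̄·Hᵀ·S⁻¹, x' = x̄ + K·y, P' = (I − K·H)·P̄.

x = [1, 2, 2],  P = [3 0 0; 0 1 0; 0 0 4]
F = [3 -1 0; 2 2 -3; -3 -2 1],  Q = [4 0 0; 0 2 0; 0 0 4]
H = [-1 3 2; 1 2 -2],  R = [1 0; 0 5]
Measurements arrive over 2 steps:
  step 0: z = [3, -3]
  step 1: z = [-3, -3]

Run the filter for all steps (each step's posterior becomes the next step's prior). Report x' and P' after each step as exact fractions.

step 0: x' = [-868781/214595, 2772/214595, -123411/214595], P' = [1438064/214595 26492/214595 658089/214595; 26492/214595 51246/214595 -42188/214595; 658089/214595 -42188/214595 403009/214595]
step 1: x' = [-17674785398/23605565439, -30148911916/23605565439, 750464336/23605565439], P' = [110394262925/23605565439 2614547044/23605565439 48582981769/23605565439; 2614547044/23605565439 5558960417/23605565439 -4723064761/23605565439; 48582981769/23605565439 -4723064761/23605565439 32431390766/23605565439]

step 0: x̄ = F·x = [1, 0, -5]
step 0: P̄ = F·P·Fᵀ + Q = [32 16 -25; 16 54 -34; -25 -34 39]
step 0: y = z − H·x̄ = [14, -14]
step 0: S = H·P̄·Hᵀ + R = [271 120; 120 845]
step 0: K = P̄·Hᵀ·S⁻¹ = [-8482/42919 34974/214595; 8574/42919 42672/214595; 4273/42919 -46461/214595]
step 0: x' = x̄ + K·y = [-868781/214595, 2772/214595, -123411/214595]
step 0: P' = (I − K·H)·P̄ = [1438064/214595 26492/214595 658089/214595; 26492/214595 51246/214595 -42188/214595; 658089/214595 -42188/214595 403009/214595]
step 1: x̄ = F·x = [-521823/42919, -272357/42919, 2477388/214595]
step 1: P̄ = F·P·Fᵀ + Q = [2738650/42919 516499/42919 -2180621/42919; 516499/42919 566927/42919 -681168/42919; -2180621/42919 -681168/42919 10947071/214595]
step 1: y = z − H·x̄ = [-4122321/214595, 9643676/214595]
step 1: S = H·P̄·Hᵀ + R = [70455214/214595 -74691969/214595; -74691969/214595 151082169/214595]
step 1: K = P̄·Hᵀ·S⁻¹ = [-1794886085/7868521813 3691478695/23605565439; 1538734895/7868521813 4635719480/23605565439; 703535160/7868521813 -5145185857/23605565439]
step 1: x' = x̄ + K·y = [-17674785398/23605565439, -30148911916/23605565439, 750464336/23605565439]
step 1: P' = (I − K·H)·P̄ = [110394262925/23605565439 2614547044/23605565439 48582981769/23605565439; 2614547044/23605565439 5558960417/23605565439 -4723064761/23605565439; 48582981769/23605565439 -4723064761/23605565439 32431390766/23605565439]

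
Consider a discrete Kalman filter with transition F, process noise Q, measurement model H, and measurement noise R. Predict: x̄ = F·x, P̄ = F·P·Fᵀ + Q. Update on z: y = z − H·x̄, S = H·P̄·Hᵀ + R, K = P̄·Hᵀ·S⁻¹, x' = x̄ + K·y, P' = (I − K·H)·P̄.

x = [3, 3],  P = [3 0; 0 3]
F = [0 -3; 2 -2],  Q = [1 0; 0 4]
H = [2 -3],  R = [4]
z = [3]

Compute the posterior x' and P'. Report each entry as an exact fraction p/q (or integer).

x̄ = F·x = [-9, 0]
P̄ = F·P·Fᵀ + Q = [28 18; 18 28]
y = z − H·x̄ = [21]
S = H·P̄·Hᵀ + R = [152]
K = P̄·Hᵀ·S⁻¹ = [1/76; -6/19]
x' = x̄ + K·y = [-663/76, -126/19]
P' = (I − K·H)·P̄ = [1063/38 354/19; 354/19 244/19]

x' = [-663/76, -126/19]
P' = [1063/38 354/19; 354/19 244/19]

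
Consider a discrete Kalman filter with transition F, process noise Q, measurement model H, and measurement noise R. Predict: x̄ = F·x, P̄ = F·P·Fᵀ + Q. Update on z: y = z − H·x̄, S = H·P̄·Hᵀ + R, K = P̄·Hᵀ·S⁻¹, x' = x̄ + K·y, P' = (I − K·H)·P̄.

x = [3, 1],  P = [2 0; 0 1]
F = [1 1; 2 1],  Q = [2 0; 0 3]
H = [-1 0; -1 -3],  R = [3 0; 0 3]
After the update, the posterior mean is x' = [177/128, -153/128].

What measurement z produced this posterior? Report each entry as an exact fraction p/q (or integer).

z = [-3, 3]

x̄ = F·x = [4, 7]
P̄ = F·P·Fᵀ + Q = [5 5; 5 12]
S = H·P̄·Hᵀ + R = [8 20; 20 146]
K = P̄·Hᵀ·S⁻¹ = [-55/128 -5/64; 15/128 -19/64]
x' − x̄ = [-335/128, -1049/128] = K·y
y = (KᵀK)⁻¹·Kᵀ·(x' − x̄) = [1, 28]
z = y + H·x̄ = [1, 28] + [-4, -25] = [-3, 3]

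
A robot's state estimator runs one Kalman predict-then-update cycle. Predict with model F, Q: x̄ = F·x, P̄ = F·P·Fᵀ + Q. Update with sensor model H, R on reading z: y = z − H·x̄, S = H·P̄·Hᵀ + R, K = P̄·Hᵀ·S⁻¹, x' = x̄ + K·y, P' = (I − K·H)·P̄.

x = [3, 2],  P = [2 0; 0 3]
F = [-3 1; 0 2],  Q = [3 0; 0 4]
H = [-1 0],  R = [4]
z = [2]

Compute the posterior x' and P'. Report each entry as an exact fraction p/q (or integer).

x̄ = F·x = [-7, 4]
P̄ = F·P·Fᵀ + Q = [24 6; 6 16]
y = z − H·x̄ = [-5]
S = H·P̄·Hᵀ + R = [28]
K = P̄·Hᵀ·S⁻¹ = [-6/7; -3/14]
x' = x̄ + K·y = [-19/7, 71/14]
P' = (I − K·H)·P̄ = [24/7 6/7; 6/7 103/7]

x' = [-19/7, 71/14]
P' = [24/7 6/7; 6/7 103/7]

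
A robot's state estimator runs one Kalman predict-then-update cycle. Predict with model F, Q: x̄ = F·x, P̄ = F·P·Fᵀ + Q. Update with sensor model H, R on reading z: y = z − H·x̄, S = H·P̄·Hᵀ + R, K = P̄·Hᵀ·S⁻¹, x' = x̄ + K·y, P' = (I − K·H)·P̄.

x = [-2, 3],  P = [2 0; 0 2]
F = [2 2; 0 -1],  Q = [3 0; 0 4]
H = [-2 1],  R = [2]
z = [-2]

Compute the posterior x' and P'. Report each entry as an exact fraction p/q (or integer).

x̄ = F·x = [2, -3]
P̄ = F·P·Fᵀ + Q = [19 -4; -4 6]
y = z − H·x̄ = [5]
S = H·P̄·Hᵀ + R = [100]
K = P̄·Hᵀ·S⁻¹ = [-21/50; 7/50]
x' = x̄ + K·y = [-1/10, -23/10]
P' = (I − K·H)·P̄ = [34/25 47/25; 47/25 101/25]

x' = [-1/10, -23/10]
P' = [34/25 47/25; 47/25 101/25]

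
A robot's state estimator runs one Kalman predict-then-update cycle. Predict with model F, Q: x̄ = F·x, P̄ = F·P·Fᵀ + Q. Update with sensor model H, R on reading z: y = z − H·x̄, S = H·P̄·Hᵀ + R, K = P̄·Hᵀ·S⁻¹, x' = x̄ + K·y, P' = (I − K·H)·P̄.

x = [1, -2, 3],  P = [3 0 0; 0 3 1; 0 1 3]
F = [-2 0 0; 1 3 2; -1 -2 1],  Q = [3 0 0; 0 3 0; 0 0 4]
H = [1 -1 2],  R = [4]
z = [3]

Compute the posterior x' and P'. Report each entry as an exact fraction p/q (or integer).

x̄ = F·x = [-2, 1, 6]
P̄ = F·P·Fᵀ + Q = [15 -6 6; -6 57 -16; 6 -16 18]
y = z − H·x̄ = [-6]
S = H·P̄·Hᵀ + R = [248]
K = P̄·Hᵀ·S⁻¹ = [33/248; -95/248; 29/124]
x' = x̄ + K·y = [-347/124, 409/124, 285/62]
P' = (I − K·H)·P̄ = [2631/248 1647/248 -213/124; 1647/248 5111/248 771/124; -213/124 771/124 275/62]

x' = [-347/124, 409/124, 285/62]
P' = [2631/248 1647/248 -213/124; 1647/248 5111/248 771/124; -213/124 771/124 275/62]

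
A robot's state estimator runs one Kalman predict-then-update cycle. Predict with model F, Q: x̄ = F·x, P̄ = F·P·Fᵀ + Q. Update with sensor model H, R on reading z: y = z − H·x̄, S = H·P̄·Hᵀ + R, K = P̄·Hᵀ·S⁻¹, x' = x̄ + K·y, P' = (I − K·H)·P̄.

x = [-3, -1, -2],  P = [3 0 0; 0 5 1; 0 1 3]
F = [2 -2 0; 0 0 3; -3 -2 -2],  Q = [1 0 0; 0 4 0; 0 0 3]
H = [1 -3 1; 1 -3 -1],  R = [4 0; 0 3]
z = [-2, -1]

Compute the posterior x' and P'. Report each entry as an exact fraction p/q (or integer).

x' = [-383989/75886, -91221/75886, -4293/37943]
P' = [1898943/75886 626169/75886 -5028/37943; 626169/75886 221131/75886 -4878/37943; -5028/37943 -4878/37943 64386/37943]

x̄ = F·x = [-4, -6, 15]
P̄ = F·P·Fᵀ + Q = [33 -6 6; -6 31 -24; 6 -24 70]
y = z − H·x̄ = [-31, 0]
S = H·P̄·Hᵀ + R = [578 278; 278 265]
K = P̄·Hᵀ·S⁻¹ = [2595/75886 5082/37943; -11745/75886 -4578/37943; 18498/37943 -18260/37943]
x' = x̄ + K·y = [-383989/75886, -91221/75886, -4293/37943]
P' = (I − K·H)·P̄ = [1898943/75886 626169/75886 -5028/37943; 626169/75886 221131/75886 -4878/37943; -5028/37943 -4878/37943 64386/37943]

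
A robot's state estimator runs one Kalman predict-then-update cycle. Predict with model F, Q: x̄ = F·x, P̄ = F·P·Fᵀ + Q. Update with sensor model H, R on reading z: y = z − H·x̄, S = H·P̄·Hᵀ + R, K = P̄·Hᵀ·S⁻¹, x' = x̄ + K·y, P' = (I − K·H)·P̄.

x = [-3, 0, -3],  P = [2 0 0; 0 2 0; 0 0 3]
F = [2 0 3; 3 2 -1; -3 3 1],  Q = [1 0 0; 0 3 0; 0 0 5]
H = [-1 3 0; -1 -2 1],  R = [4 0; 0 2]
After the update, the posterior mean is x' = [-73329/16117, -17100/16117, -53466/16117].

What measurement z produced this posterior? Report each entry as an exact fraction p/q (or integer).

z = [1, 3]

x̄ = F·x = [-15, -6, 6]
P̄ = F·P·Fᵀ + Q = [36 3 -3; 3 32 -9; -3 -9 44]
S = H·P̄·Hᵀ + R = [310 -183; -183 264]
K = P̄·Hᵀ·S⁻¹ = [-5121/16117 -6297/16117; 3548/16117 -6541/48351; 1853/16117 15758/48351]
x' − x̄ = [168426/16117, 79602/16117, -150168/16117] = K·y
y = (KᵀK)⁻¹·Kᵀ·(x' − x̄) = [4, -30]
z = y + H·x̄ = [4, -30] + [-3, 33] = [1, 3]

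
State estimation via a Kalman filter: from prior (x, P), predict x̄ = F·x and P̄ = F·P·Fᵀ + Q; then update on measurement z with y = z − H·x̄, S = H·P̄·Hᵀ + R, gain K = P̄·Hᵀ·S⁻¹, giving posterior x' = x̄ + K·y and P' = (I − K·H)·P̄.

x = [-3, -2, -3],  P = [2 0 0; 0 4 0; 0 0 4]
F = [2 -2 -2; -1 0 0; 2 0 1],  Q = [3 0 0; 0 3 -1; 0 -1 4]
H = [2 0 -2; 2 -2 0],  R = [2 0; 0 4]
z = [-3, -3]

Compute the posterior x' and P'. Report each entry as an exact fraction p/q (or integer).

x' = [-11531/6510, 5/434, -3209/6510]
P' = [5836/3255 257/217 5359/3255; 257/217 334/217 228/217; 5359/3255 228/217 6481/3255]

x̄ = F·x = [4, 3, -9]
P̄ = F·P·Fᵀ + Q = [43 -4 0; -4 5 -5; 0 -5 16]
y = z − H·x̄ = [-29, -5]
S = H·P̄·Hᵀ + R = [238 168; 168 228]
K = P̄·Hᵀ·S⁻¹ = [159/1085 283/930; 29/217 -11/62; -374/1085 277/930]
x' = x̄ + K·y = [-11531/6510, 5/434, -3209/6510]
P' = (I − K·H)·P̄ = [5836/3255 257/217 5359/3255; 257/217 334/217 228/217; 5359/3255 228/217 6481/3255]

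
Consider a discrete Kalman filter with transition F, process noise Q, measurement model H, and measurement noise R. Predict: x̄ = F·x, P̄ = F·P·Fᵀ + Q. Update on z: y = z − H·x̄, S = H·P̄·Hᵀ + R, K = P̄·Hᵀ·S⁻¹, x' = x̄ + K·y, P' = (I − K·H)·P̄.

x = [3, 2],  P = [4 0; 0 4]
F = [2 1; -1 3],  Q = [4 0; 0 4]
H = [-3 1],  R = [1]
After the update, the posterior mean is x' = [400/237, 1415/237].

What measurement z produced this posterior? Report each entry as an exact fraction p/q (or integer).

x̄ = F·x = [8, 3]
P̄ = F·P·Fᵀ + Q = [24 4; 4 44]
S = H·P̄·Hᵀ + R = [237]
K = P̄·Hᵀ·S⁻¹ = [-68/237; 32/237]
x' − x̄ = [-1496/237, 704/237] = K·y
y = (KᵀK)⁻¹·Kᵀ·(x' − x̄) = [22]
z = y + H·x̄ = [22] + [-21] = [1]

z = [1]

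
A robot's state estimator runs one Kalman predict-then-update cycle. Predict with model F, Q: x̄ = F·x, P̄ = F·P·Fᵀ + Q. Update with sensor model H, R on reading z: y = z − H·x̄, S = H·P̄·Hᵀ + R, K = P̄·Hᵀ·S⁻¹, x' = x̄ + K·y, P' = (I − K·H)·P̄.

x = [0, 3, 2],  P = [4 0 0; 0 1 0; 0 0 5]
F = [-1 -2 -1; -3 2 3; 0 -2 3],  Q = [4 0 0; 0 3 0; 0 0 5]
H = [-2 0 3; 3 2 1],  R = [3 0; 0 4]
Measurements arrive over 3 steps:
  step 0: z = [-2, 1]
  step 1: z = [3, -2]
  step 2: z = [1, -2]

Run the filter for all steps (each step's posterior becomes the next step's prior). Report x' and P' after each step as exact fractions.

step 0: x̄ = F·x = [-8, 12, 0]
step 0: P̄ = F·P·Fᵀ + Q = [17 -7 -11; -7 88 41; -11 41 54]
step 0: y = z − H·x̄ = [-18, 1]
step 0: S = H·P̄·Hᵀ + R = [689 257; 257 577]
step 0: K = P̄·Hᵀ·S⁻¹ = [-45341/331504 35133/331504; 28677/331504 99835/331504; 79697/331504 23679/331504]
step 0: x' = x̄ + K·y = [-1800761/331504, 3561697/331504, -1410867/331504]
step 0: P' = (I − K·H)·P̄ = [1684263/331504 -2994879/331504 1077501/331504; -2994879/331504 5675943/331504 -1967909/331504; 1077501/331504 -1967909/331504 798031/331504]
step 1: x̄ = F·x = [-1955883/165752, 2073269/82876, -11355995/331504]
step 1: P̄ = F·P·Fᵀ + Q = [2203983/82876 -2035165/41438 9479527/165752; -2035165/41438 2435472/20719 -10797069/82876; 9479527/165752 -10797069/82876 55158479/331504]
step 1: y = z − H·x̄ = [27238965/331504, 5842133/331504]
step 1: S = H·P̄·Hᵀ + R = [305175903/331504 51288847/331504; 51288847/331504 37323471/331504]
step 1: K = P̄·Hᵀ·S⁻¹ = [2431361372/26424049601 5752260306/26424049601; -8740264686/26424049601 2030218010/26424049601; 10391600644/26424049601 3886129051/26424049601]
step 1: x' = x̄ + K·y = [-10652848047/26424049601, -21352106371/26424049601, 17159231437/26424049601]
step 1: P' = (I − K·H)·P̄ = [192003365004/26424049601 -341717329248/26424049601 130433604708/26424049601; -341717329248/26424049601 634912338651/26424049601 -236551817518/26424049601; 130433604708/26424049601 -236551817518/26424049601 97347337116/26424049601]
step 2: x̄ = F·x = [36197829352/26424049601, 40732025710/26424049601, 94181907053/26424049601]
step 2: P̄ = F·P·Fᵀ + Q = [882486877480/26424049601 -1730136047788/26424049601 2119079140708/26424049601; -1730136047788/26424049601 4137259078503/26424049601 -4887729738420/26424049601; 2119079140708/26424049601 -4887729738420/26424049601 6386517446869/26424049601]
step 2: y = z − H·x̄ = [-183726012854/26424049601, -337087545731/26424049601]
step 2: S = H·P̄·Hᵀ + R = [35658926992048/26424049601 6292350821315/26424049601; 6292350821315/26424049601 3385555173717/26424049601]
step 2: K = P̄·Hᵀ·S⁻¹ = [277318111124608/3070369119559591 669237681425196/3070369119559591; -1005867244425558/3070369119559591 233784781105516/3070369119559591; 1204949558762552/3070369119559591 452450805104779/3070369119559591]
step 2: x' = x̄ + K·y = [-6259507662584876/3070369119559591, 8744321842893346/3070369119559591, -3206279575650134/3070369119559591]
step 2: P' = (I − K·H)·P̄ = [21262411617137256/3070369119559591 -37781271657463548/3070369119559591 14452259189216112/3070369119559591; -37781271657463548/3070369119559591 70236167889773649/3070369119559591 -26193381682734590/3070369119559591; 14452259189216112/3070369119559591 -26193381682734590/3070369119559591 10839789018239960/3070369119559591]

step 0: x' = [-1800761/331504, 3561697/331504, -1410867/331504], P' = [1684263/331504 -2994879/331504 1077501/331504; -2994879/331504 5675943/331504 -1967909/331504; 1077501/331504 -1967909/331504 798031/331504]
step 1: x' = [-10652848047/26424049601, -21352106371/26424049601, 17159231437/26424049601], P' = [192003365004/26424049601 -341717329248/26424049601 130433604708/26424049601; -341717329248/26424049601 634912338651/26424049601 -236551817518/26424049601; 130433604708/26424049601 -236551817518/26424049601 97347337116/26424049601]
step 2: x' = [-6259507662584876/3070369119559591, 8744321842893346/3070369119559591, -3206279575650134/3070369119559591], P' = [21262411617137256/3070369119559591 -37781271657463548/3070369119559591 14452259189216112/3070369119559591; -37781271657463548/3070369119559591 70236167889773649/3070369119559591 -26193381682734590/3070369119559591; 14452259189216112/3070369119559591 -26193381682734590/3070369119559591 10839789018239960/3070369119559591]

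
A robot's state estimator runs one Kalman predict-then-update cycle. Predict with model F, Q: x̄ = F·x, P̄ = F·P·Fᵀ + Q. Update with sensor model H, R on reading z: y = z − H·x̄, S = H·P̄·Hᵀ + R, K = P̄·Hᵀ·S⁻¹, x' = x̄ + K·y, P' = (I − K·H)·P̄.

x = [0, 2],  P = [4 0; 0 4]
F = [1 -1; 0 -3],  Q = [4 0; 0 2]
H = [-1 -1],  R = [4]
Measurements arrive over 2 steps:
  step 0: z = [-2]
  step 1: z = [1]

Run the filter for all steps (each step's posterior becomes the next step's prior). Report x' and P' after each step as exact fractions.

step 0: x̄ = F·x = [-2, -6]
step 0: P̄ = F·P·Fᵀ + Q = [12 12; 12 38]
step 0: y = z − H·x̄ = [-10]
step 0: S = H·P̄·Hᵀ + R = [78]
step 0: K = P̄·Hᵀ·S⁻¹ = [-4/13; -25/39]
step 0: x' = x̄ + K·y = [14/13, 16/39]
step 0: P' = (I − K·H)·P̄ = [60/13 -44/13; -44/13 232/39]
step 1: x̄ = F·x = [2/3, -16/13]
step 1: P̄ = F·P·Fᵀ + Q = [64/3 28; 28 722/13]
step 1: y = z − H·x̄ = [17/39]
step 1: S = H·P̄·Hᵀ + R = [5338/39]
step 1: K = P̄·Hᵀ·S⁻¹ = [-962/2669; -1629/2669]
step 1: x' = x̄ + K·y = [80/157, -235/157]
step 1: P' = (I − K·H)·P̄ = [9480/2669 -5632/2669; -5632/2669 12148/2669]

step 0: x' = [14/13, 16/39], P' = [60/13 -44/13; -44/13 232/39]
step 1: x' = [80/157, -235/157], P' = [9480/2669 -5632/2669; -5632/2669 12148/2669]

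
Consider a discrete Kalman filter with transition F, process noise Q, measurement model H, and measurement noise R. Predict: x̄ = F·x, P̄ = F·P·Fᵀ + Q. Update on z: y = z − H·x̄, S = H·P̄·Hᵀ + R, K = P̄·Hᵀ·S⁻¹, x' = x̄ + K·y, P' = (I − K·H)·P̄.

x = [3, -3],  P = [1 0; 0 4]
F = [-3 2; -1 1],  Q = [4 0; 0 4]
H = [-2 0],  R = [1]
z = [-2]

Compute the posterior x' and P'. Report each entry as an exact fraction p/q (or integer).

x' = [101/117, 2/117]
P' = [29/117 11/117; 11/117 569/117]

x̄ = F·x = [-15, -6]
P̄ = F·P·Fᵀ + Q = [29 11; 11 9]
y = z − H·x̄ = [-32]
S = H·P̄·Hᵀ + R = [117]
K = P̄·Hᵀ·S⁻¹ = [-58/117; -22/117]
x' = x̄ + K·y = [101/117, 2/117]
P' = (I − K·H)·P̄ = [29/117 11/117; 11/117 569/117]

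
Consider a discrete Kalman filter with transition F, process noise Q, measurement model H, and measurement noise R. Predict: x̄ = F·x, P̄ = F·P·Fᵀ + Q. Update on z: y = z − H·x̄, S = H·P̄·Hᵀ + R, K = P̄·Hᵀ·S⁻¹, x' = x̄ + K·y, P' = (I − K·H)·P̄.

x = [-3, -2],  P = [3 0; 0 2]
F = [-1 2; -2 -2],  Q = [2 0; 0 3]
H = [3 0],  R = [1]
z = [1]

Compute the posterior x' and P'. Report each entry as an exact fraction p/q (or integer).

x' = [19/59, 578/59]
P' = [13/118 -1/59; -1/59 1339/59]

x̄ = F·x = [-1, 10]
P̄ = F·P·Fᵀ + Q = [13 -2; -2 23]
y = z − H·x̄ = [4]
S = H·P̄·Hᵀ + R = [118]
K = P̄·Hᵀ·S⁻¹ = [39/118; -3/59]
x' = x̄ + K·y = [19/59, 578/59]
P' = (I − K·H)·P̄ = [13/118 -1/59; -1/59 1339/59]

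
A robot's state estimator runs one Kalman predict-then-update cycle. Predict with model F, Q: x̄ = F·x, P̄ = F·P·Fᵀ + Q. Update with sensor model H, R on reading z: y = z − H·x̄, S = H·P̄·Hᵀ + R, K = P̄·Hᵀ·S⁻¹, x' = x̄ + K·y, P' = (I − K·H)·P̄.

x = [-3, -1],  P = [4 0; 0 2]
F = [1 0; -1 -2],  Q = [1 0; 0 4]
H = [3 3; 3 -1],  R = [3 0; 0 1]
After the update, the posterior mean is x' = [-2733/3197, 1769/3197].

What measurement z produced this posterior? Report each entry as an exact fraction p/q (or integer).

x̄ = F·x = [-3, 5]
P̄ = F·P·Fᵀ + Q = [5 -4; -4 16]
S = H·P̄·Hᵀ + R = [120 -27; -27 86]
K = P̄·Hᵀ·S⁻¹ = [257/3197 787/3197; 780/3197 -796/3197]
x' − x̄ = [6858/3197, -14216/3197] = K·y
y = (KᵀK)⁻¹·Kᵀ·(x' − x̄) = [-7, 11]
z = y + H·x̄ = [-7, 11] + [6, -14] = [-1, -3]

z = [-1, -3]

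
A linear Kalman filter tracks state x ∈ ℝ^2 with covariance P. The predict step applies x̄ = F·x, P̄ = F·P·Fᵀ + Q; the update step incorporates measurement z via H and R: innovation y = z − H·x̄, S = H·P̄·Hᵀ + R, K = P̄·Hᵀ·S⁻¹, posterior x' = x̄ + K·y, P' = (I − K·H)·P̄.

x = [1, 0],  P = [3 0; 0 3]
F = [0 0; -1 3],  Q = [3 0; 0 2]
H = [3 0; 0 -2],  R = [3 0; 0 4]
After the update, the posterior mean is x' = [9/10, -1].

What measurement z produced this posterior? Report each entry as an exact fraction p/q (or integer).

z = [3, 2]

x̄ = F·x = [0, -1]
P̄ = F·P·Fᵀ + Q = [3 0; 0 32]
S = H·P̄·Hᵀ + R = [30 0; 0 132]
K = P̄·Hᵀ·S⁻¹ = [3/10 0; 0 -16/33]
x' − x̄ = [9/10, 0] = K·y
y = (KᵀK)⁻¹·Kᵀ·(x' − x̄) = [3, 0]
z = y + H·x̄ = [3, 0] + [0, 2] = [3, 2]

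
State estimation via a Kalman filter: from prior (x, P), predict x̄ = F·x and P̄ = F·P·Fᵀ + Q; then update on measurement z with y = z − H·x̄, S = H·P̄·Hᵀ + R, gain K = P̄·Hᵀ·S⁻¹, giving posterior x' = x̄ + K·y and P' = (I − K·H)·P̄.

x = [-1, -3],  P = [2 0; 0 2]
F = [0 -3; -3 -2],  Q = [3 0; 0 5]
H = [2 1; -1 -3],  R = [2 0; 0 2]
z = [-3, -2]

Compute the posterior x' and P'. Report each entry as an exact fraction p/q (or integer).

x̄ = F·x = [9, 9]
P̄ = F·P·Fᵀ + Q = [21 12; 12 31]
y = z − H·x̄ = [-30, 34]
S = H·P̄·Hᵀ + R = [165 -219; -219 374]
K = P̄·Hᵀ·S⁻¹ = [2571/4583 807/4583; -2425/13749 -1760/4583]
x' = x̄ + K·y = [-8445/4583, 5657/4583]
P' = (I − K·H)·P̄ = [3408/4583 -1674/4583; -1674/4583 5194/13749]

x' = [-8445/4583, 5657/4583]
P' = [3408/4583 -1674/4583; -1674/4583 5194/13749]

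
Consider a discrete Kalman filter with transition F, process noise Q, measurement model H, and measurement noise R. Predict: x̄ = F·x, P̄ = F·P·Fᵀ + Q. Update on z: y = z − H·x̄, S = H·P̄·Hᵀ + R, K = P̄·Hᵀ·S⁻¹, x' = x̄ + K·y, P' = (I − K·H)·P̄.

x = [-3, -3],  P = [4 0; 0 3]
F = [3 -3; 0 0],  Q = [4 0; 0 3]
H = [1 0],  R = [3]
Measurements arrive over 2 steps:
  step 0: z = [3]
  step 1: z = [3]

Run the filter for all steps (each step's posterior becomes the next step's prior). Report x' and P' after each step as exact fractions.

step 0: x' = [201/70, 0], P' = [201/70 0; 0 3]
step 1: x' = [13746/4189, 0], P' = [11937/4189 0; 0 3]

step 0: x̄ = F·x = [0, 0]
step 0: P̄ = F·P·Fᵀ + Q = [67 0; 0 3]
step 0: y = z − H·x̄ = [3]
step 0: S = H·P̄·Hᵀ + R = [70]
step 0: K = P̄·Hᵀ·S⁻¹ = [67/70; 0]
step 0: x' = x̄ + K·y = [201/70, 0]
step 0: P' = (I − K·H)·P̄ = [201/70 0; 0 3]
step 1: x̄ = F·x = [603/70, 0]
step 1: P̄ = F·P·Fᵀ + Q = [3979/70 0; 0 3]
step 1: y = z − H·x̄ = [-393/70]
step 1: S = H·P̄·Hᵀ + R = [4189/70]
step 1: K = P̄·Hᵀ·S⁻¹ = [3979/4189; 0]
step 1: x' = x̄ + K·y = [13746/4189, 0]
step 1: P' = (I − K·H)·P̄ = [11937/4189 0; 0 3]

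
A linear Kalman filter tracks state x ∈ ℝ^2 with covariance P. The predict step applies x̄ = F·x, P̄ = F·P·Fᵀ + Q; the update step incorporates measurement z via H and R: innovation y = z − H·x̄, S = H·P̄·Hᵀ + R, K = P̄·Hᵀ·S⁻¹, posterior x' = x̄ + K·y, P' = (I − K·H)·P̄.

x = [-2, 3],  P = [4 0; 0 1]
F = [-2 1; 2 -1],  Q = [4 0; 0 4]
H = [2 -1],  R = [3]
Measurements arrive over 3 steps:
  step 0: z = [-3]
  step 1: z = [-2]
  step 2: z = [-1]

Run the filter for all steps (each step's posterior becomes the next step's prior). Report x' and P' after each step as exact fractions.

step 0: x̄ = F·x = [7, -7]
step 0: P̄ = F·P·Fᵀ + Q = [21 -17; -17 21]
step 0: y = z − H·x̄ = [-24]
step 0: S = H·P̄·Hᵀ + R = [176]
step 0: K = P̄·Hᵀ·S⁻¹ = [59/176; -5/16]
step 0: x' = x̄ + K·y = [-23/22, 1/2]
step 0: P' = (I − K·H)·P̄ = [215/176 23/16; 23/16 61/16]
step 1: x̄ = F·x = [57/22, -57/22]
step 1: P̄ = F·P·Fᵀ + Q = [1223/176 -519/176; -519/176 1223/176]
step 1: y = z − H·x̄ = [-215/22]
step 1: S = H·P̄·Hᵀ + R = [8719/176]
step 1: K = P̄·Hᵀ·S⁻¹ = [2965/8719; -2261/8719]
step 1: x' = x̄ + K·y = [-6386/8719, -494/8719]
step 1: P' = (I − K·H)·P̄ = [10637/8719 12379/8719; 12379/8719 31541/8719]
step 2: x̄ = F·x = [12278/8719, -12278/8719]
step 2: P̄ = F·P·Fᵀ + Q = [59449/8719 -24573/8719; -24573/8719 59449/8719]
step 2: y = z − H·x̄ = [-45553/8719]
step 2: S = H·P̄·Hᵀ + R = [421694/8719]
step 2: K = P̄·Hᵀ·S⁻¹ = [143471/421694; -108595/421694]
step 2: x' = x̄ + K·y = [-155749/421694, -26463/421694]
step 2: P' = (I − K·H)·P̄ = [514435/421694 598457/421694; 598457/421694 1522699/421694]

step 0: x' = [-23/22, 1/2], P' = [215/176 23/16; 23/16 61/16]
step 1: x' = [-6386/8719, -494/8719], P' = [10637/8719 12379/8719; 12379/8719 31541/8719]
step 2: x' = [-155749/421694, -26463/421694], P' = [514435/421694 598457/421694; 598457/421694 1522699/421694]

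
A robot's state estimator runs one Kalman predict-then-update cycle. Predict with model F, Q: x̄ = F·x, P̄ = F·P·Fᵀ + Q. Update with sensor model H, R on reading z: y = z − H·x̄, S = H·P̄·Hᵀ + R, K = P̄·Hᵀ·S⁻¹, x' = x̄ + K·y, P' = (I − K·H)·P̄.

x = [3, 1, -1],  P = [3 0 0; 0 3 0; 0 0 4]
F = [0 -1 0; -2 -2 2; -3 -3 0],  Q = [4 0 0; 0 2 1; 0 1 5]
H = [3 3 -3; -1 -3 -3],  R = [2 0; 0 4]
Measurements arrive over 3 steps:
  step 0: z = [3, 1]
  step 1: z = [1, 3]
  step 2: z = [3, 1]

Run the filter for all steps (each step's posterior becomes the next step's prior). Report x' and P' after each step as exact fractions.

step 0: x' = [112703/106417, -42490/106417, -36138/106417], P' = [511007/106417 -336756/106417 170847/106417; -336756/106417 479109/212834 -213325/212834; 170847/106417 -213325/212834 149563/212834]
step 1: x' = [464666/507157, -504676/507157, -201555/507157], P' = [3065507743/1446411764 -1908840659/1446411764 504326943/723205882; -1908840659/1446411764 1416139789/1446411764 -137791603/361602941; 504326943/723205882 -137791603/361602941 284377937/723205882]
step 2: x' = [17743123952975/13241174718737, -1071878822806/1891596388391, -2834929840842/13241174718737], P' = [55874563311705/26482349437474 -2486810792433/1891596388391 18414270189219/26482349437474; -2486810792433/1891596388391 1846930540970/1891596388391 -718647519391/1891596388391; 18414270189219/26482349437474 -718647519391/1891596388391 10397376736913/26482349437474]

step 0: x̄ = F·x = [-1, -10, -12]
step 0: P̄ = F·P·Fᵀ + Q = [7 6 9; 6 42 37; 9 37 59]
step 0: y = z − H·x̄ = [0, -66]
step 0: S = H·P̄·Hᵀ + R = [254 6; 6 1676]
step 0: K = P̄·Hᵀ·S⁻¹ = [5106/106417 -3320/106417; 28383/212834 -15480/106417; -31791/212834 -18801/106417]
step 0: x' = x̄ + K·y = [112703/106417, -42490/106417, -36138/106417]
step 0: P' = (I − K·H)·P̄ = [511007/106417 -336756/106417 170847/106417; -336756/106417 479109/212834 -213325/212834; 170847/106417 -213325/212834 149563/212834]
step 1: x̄ = F·x = [42490/106417, -212702/106417, -210639/106417]
step 1: P̄ = F·P·Fᵀ + Q = [1330445/212834 18922/106417 -583209/212834; 18922/106417 306682/106417 183607/106417; -583209/212834 183607/106417 2451061/212834]
step 1: y = z − H·x̄ = [-14864/106417, -908282/106417]
step 1: S = H·P̄·Hᵀ + R = [22274300/106417 7796532/106417; 7796532/106417 16549634/106417]
step 1: K = P̄·Hᵀ·S⁻¹ = [222019797/1446411764 -22809214/361602941; 87698313/1446411764 -42879967/361602941; -41725650/361602941 -66338892/361602941]
step 1: x' = x̄ + K·y = [464666/507157, -504676/507157, -201555/507157]
step 1: P' = (I − K·H)·P̄ = [3065507743/1446411764 -1908840659/1446411764 504326943/723205882; -1908840659/1446411764 1416139789/1446411764 -137791603/361602941; 504326943/723205882 -137791603/361602941 284377937/723205882]
step 2: x̄ = F·x = [504676/507157, -323090/507157, 120030/507157]
step 2: P̄ = F·P·Fᵀ + Q = [7201786845/1446411764 29232771/361602941 -739051305/723205882; 29232771/361602941 1040953022/361602941 671321051/361602941; -739051305/723205882 671321051/361602941 6603877373/723205882]
step 2: y = z − H·x̄ = [1336803/507157, 402653/507157]
step 2: S = H·P̄·Hᵀ + R = [204428497459/1446411764 67255566039/1446411764; 67255566039/1446411764 209499621923/1446411764]
step 2: K = P̄·Hᵀ·S⁻¹ = [1983706521318/13241174718737 -833915074647/13241174718737; 118150901892/1891596388391 -224509568076/1891596388391; -1533128864376/13241174718737 -2427900573192/13241174718737]
step 2: x' = x̄ + K·y = [17743123952975/13241174718737, -1071878822806/1891596388391, -2834929840842/13241174718737]
step 2: P' = (I − K·H)·P̄ = [55874563311705/26482349437474 -2486810792433/1891596388391 18414270189219/26482349437474; -2486810792433/1891596388391 1846930540970/1891596388391 -718647519391/1891596388391; 18414270189219/26482349437474 -718647519391/1891596388391 10397376736913/26482349437474]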